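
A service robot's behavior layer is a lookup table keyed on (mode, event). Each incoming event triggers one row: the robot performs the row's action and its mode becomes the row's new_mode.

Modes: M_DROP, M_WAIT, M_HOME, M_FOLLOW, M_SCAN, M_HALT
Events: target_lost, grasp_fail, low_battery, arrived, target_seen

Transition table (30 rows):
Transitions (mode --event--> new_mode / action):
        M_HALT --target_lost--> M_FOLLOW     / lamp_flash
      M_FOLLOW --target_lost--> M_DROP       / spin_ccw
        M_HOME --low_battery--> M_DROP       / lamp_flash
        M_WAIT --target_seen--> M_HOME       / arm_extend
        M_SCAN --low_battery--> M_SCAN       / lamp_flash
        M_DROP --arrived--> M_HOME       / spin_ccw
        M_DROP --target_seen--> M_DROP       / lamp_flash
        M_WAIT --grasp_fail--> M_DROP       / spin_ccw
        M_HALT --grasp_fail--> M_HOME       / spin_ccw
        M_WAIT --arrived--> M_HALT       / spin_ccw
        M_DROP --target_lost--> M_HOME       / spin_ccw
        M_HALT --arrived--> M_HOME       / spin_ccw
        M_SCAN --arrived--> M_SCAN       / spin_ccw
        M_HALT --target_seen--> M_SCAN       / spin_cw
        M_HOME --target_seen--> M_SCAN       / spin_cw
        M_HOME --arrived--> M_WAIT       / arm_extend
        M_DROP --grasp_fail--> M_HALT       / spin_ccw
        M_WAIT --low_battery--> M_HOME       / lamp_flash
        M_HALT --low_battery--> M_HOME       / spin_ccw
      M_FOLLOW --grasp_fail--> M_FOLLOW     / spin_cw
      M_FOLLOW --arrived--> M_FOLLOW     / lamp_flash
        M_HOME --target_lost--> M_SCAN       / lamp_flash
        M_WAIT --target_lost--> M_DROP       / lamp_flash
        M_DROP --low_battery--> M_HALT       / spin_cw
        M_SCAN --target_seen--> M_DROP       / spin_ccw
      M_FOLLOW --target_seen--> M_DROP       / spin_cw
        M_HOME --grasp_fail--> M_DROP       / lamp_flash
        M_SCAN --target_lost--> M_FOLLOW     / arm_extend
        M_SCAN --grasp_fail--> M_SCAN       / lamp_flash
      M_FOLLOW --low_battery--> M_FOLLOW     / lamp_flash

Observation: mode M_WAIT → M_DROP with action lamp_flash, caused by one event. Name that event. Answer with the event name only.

try target_lost: (M_WAIT, target_lost) → (M_DROP, lamp_flash)  ← matches
try grasp_fail: (M_WAIT, grasp_fail) → (M_DROP, spin_ccw)
try low_battery: (M_WAIT, low_battery) → (M_HOME, lamp_flash)
try arrived: (M_WAIT, arrived) → (M_HALT, spin_ccw)
try target_seen: (M_WAIT, target_seen) → (M_HOME, arm_extend)

target_lost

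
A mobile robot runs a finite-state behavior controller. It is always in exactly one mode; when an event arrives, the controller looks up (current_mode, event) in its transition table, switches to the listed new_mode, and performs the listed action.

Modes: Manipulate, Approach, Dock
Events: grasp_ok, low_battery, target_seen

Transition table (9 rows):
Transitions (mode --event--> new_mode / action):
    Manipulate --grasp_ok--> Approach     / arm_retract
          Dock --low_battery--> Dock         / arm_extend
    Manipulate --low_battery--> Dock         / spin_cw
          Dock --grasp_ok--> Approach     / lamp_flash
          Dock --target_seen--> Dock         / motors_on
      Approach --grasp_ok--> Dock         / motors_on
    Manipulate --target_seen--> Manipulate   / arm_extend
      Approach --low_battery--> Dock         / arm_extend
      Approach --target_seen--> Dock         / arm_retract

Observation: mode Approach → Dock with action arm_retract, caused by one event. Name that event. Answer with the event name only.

target_seen

try grasp_ok: (Approach, grasp_ok) → (Dock, motors_on)
try low_battery: (Approach, low_battery) → (Dock, arm_extend)
try target_seen: (Approach, target_seen) → (Dock, arm_retract)  ← matches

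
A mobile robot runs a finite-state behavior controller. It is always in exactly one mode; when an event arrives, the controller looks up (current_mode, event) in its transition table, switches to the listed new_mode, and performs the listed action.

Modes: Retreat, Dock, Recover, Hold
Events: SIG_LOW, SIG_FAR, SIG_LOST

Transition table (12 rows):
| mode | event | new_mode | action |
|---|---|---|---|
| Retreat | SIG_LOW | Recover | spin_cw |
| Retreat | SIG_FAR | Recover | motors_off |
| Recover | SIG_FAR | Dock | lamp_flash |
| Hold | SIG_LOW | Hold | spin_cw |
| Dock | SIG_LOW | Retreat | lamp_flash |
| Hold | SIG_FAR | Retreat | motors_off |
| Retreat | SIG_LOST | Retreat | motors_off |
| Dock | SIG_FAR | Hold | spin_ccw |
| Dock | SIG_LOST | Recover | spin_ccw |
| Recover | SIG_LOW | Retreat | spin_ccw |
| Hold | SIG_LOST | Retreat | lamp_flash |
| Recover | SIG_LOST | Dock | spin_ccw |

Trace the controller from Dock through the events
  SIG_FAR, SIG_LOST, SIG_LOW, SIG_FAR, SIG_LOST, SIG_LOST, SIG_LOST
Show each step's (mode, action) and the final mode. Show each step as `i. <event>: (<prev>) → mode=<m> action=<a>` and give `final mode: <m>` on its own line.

final mode: Recover

1. SIG_FAR: (Dock) → mode=Hold action=spin_ccw
2. SIG_LOST: (Hold) → mode=Retreat action=lamp_flash
3. SIG_LOW: (Retreat) → mode=Recover action=spin_cw
4. SIG_FAR: (Recover) → mode=Dock action=lamp_flash
5. SIG_LOST: (Dock) → mode=Recover action=spin_ccw
6. SIG_LOST: (Recover) → mode=Dock action=spin_ccw
7. SIG_LOST: (Dock) → mode=Recover action=spin_ccw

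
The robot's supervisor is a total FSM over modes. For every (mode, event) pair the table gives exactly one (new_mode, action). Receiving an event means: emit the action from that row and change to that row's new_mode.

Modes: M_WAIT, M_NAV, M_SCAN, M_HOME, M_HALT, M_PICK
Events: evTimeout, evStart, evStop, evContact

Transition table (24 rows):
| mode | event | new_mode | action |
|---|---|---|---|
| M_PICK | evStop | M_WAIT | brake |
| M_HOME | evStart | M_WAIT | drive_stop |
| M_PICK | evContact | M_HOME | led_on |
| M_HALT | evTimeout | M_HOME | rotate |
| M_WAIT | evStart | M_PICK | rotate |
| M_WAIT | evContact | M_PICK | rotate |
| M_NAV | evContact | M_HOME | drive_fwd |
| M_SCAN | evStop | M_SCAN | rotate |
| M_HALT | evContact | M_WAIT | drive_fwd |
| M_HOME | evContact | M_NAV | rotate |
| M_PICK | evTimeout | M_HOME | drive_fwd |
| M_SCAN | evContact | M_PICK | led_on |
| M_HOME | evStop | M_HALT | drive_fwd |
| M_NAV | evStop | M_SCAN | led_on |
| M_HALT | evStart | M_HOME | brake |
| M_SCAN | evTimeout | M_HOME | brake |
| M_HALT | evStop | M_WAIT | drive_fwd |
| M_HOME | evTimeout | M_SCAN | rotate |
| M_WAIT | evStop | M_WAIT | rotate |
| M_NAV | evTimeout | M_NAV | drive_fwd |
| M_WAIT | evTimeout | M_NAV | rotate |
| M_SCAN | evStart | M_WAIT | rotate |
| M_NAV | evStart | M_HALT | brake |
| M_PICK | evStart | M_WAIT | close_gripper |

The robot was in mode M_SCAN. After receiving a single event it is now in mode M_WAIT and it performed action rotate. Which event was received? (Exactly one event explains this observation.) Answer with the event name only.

try evTimeout: (M_SCAN, evTimeout) → (M_HOME, brake)
try evStart: (M_SCAN, evStart) → (M_WAIT, rotate)  ← matches
try evStop: (M_SCAN, evStop) → (M_SCAN, rotate)
try evContact: (M_SCAN, evContact) → (M_PICK, led_on)

evStart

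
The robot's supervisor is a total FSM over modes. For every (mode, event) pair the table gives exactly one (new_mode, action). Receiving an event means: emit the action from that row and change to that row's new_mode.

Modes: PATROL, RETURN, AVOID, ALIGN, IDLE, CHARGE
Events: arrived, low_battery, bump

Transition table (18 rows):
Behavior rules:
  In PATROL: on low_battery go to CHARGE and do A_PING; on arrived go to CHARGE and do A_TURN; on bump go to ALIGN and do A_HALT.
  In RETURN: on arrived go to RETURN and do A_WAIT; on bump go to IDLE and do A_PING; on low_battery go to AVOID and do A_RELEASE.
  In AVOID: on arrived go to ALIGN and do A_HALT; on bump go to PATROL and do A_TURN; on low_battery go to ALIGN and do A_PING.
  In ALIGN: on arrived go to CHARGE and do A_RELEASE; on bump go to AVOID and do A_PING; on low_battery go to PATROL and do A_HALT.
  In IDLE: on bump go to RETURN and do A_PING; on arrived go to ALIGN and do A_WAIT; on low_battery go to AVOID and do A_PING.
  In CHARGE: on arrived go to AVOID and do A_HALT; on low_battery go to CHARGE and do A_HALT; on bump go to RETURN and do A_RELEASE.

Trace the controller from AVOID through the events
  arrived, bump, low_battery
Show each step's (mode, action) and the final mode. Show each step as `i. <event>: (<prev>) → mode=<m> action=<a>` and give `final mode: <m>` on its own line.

final mode: ALIGN

1. arrived: (AVOID) → mode=ALIGN action=A_HALT
2. bump: (ALIGN) → mode=AVOID action=A_PING
3. low_battery: (AVOID) → mode=ALIGN action=A_PING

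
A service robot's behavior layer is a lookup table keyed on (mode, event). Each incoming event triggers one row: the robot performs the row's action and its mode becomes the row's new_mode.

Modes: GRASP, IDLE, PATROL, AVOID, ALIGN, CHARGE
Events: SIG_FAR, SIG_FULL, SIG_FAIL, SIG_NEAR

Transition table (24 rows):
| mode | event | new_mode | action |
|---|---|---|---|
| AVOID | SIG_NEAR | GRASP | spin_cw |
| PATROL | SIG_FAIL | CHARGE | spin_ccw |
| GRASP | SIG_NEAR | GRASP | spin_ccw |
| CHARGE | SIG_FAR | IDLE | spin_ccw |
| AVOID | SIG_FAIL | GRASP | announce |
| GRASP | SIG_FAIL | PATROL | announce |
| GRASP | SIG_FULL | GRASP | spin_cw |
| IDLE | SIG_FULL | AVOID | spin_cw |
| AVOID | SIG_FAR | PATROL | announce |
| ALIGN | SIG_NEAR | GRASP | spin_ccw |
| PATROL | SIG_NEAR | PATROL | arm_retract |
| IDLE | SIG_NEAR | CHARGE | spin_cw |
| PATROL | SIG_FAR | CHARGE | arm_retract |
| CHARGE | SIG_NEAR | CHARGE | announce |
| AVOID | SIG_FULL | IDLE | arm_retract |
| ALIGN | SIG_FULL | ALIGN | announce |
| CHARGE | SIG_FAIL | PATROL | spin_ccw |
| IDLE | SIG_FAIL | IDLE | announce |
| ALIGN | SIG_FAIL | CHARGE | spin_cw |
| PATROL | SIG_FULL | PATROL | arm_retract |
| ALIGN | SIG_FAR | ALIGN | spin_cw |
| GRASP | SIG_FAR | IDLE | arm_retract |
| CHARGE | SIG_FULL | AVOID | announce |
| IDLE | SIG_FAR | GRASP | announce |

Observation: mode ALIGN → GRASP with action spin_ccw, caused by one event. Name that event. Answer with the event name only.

SIG_NEAR

try SIG_FAR: (ALIGN, SIG_FAR) → (ALIGN, spin_cw)
try SIG_FULL: (ALIGN, SIG_FULL) → (ALIGN, announce)
try SIG_FAIL: (ALIGN, SIG_FAIL) → (CHARGE, spin_cw)
try SIG_NEAR: (ALIGN, SIG_NEAR) → (GRASP, spin_ccw)  ← matches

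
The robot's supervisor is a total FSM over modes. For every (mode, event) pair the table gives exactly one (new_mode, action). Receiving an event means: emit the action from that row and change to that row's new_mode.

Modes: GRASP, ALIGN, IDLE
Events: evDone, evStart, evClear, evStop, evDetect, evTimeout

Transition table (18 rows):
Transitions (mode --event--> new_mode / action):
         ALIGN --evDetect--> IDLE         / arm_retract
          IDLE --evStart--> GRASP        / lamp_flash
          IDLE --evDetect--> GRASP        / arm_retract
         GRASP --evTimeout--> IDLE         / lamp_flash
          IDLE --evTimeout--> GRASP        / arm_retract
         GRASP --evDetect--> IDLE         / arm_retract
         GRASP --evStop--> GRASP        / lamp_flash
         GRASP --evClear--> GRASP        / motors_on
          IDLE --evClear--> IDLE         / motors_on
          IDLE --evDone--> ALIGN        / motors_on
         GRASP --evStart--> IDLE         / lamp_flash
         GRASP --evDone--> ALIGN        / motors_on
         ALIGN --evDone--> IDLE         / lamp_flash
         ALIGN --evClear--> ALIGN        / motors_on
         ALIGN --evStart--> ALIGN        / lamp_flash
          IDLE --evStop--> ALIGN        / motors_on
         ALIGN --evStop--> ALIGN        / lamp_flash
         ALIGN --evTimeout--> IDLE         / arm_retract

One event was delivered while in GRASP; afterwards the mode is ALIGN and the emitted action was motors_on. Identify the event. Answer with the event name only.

try evDone: (GRASP, evDone) → (ALIGN, motors_on)  ← matches
try evStart: (GRASP, evStart) → (IDLE, lamp_flash)
try evClear: (GRASP, evClear) → (GRASP, motors_on)
try evStop: (GRASP, evStop) → (GRASP, lamp_flash)
try evDetect: (GRASP, evDetect) → (IDLE, arm_retract)
try evTimeout: (GRASP, evTimeout) → (IDLE, lamp_flash)

evDone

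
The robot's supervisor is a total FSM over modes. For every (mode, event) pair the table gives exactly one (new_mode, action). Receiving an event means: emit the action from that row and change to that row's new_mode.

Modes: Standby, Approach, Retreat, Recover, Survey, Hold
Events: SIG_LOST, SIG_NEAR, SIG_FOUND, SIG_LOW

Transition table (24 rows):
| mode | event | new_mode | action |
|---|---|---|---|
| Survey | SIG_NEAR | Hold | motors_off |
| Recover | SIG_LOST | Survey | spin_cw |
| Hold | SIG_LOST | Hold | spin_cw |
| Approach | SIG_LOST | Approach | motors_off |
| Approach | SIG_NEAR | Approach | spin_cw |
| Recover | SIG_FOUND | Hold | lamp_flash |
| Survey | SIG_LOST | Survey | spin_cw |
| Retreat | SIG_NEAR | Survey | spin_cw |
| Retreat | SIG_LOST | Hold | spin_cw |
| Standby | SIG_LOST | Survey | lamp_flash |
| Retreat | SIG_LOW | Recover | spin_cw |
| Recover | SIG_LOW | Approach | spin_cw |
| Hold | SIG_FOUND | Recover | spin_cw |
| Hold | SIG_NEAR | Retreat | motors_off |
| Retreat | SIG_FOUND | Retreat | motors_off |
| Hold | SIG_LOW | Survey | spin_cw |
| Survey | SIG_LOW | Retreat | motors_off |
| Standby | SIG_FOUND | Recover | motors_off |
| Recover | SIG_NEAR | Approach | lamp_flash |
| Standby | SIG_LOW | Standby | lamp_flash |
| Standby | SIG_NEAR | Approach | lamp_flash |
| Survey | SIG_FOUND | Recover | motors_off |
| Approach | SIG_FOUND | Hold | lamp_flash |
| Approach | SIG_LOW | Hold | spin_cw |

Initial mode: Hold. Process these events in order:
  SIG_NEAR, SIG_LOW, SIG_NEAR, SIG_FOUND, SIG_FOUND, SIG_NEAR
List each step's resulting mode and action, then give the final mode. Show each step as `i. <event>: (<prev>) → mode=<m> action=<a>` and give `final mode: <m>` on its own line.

1. SIG_NEAR: (Hold) → mode=Retreat action=motors_off
2. SIG_LOW: (Retreat) → mode=Recover action=spin_cw
3. SIG_NEAR: (Recover) → mode=Approach action=lamp_flash
4. SIG_FOUND: (Approach) → mode=Hold action=lamp_flash
5. SIG_FOUND: (Hold) → mode=Recover action=spin_cw
6. SIG_NEAR: (Recover) → mode=Approach action=lamp_flash

final mode: Approach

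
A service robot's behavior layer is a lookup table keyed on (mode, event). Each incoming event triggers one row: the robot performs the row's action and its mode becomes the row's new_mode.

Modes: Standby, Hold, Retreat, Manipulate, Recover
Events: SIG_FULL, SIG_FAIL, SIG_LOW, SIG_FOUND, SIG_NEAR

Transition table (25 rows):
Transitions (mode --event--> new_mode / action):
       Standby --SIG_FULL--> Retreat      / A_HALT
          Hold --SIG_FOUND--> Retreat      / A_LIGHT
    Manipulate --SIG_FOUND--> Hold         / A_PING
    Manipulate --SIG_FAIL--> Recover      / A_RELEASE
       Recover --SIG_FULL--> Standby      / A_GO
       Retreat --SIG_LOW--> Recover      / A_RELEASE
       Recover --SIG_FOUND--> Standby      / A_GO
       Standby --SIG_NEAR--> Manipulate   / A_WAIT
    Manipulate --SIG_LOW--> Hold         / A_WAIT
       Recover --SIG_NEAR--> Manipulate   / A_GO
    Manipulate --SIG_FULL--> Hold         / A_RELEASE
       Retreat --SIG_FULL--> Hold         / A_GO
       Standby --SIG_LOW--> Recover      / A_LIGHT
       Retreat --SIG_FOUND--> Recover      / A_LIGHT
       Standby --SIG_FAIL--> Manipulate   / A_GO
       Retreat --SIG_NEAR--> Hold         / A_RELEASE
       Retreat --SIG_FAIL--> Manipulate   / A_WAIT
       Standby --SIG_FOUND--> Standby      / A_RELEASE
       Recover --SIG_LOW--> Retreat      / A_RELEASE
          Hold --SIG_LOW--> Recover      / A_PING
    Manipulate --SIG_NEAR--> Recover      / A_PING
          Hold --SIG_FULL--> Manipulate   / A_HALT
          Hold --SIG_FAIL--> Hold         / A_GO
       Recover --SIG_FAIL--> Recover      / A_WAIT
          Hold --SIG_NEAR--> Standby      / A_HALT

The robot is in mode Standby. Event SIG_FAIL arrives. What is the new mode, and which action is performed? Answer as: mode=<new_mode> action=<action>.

mode=Manipulate action=A_GO

current mode = Standby; filter table to that mode:
  (Standby, SIG_FULL) → (Retreat, A_HALT)
  (Standby, SIG_NEAR) → (Manipulate, A_WAIT)
  (Standby, SIG_LOW) → (Recover, A_LIGHT)
  (Standby, SIG_FAIL) → (Manipulate, A_GO)  ← event matches
  (Standby, SIG_FOUND) → (Standby, A_RELEASE)
event = SIG_FAIL selects (Manipulate, A_GO)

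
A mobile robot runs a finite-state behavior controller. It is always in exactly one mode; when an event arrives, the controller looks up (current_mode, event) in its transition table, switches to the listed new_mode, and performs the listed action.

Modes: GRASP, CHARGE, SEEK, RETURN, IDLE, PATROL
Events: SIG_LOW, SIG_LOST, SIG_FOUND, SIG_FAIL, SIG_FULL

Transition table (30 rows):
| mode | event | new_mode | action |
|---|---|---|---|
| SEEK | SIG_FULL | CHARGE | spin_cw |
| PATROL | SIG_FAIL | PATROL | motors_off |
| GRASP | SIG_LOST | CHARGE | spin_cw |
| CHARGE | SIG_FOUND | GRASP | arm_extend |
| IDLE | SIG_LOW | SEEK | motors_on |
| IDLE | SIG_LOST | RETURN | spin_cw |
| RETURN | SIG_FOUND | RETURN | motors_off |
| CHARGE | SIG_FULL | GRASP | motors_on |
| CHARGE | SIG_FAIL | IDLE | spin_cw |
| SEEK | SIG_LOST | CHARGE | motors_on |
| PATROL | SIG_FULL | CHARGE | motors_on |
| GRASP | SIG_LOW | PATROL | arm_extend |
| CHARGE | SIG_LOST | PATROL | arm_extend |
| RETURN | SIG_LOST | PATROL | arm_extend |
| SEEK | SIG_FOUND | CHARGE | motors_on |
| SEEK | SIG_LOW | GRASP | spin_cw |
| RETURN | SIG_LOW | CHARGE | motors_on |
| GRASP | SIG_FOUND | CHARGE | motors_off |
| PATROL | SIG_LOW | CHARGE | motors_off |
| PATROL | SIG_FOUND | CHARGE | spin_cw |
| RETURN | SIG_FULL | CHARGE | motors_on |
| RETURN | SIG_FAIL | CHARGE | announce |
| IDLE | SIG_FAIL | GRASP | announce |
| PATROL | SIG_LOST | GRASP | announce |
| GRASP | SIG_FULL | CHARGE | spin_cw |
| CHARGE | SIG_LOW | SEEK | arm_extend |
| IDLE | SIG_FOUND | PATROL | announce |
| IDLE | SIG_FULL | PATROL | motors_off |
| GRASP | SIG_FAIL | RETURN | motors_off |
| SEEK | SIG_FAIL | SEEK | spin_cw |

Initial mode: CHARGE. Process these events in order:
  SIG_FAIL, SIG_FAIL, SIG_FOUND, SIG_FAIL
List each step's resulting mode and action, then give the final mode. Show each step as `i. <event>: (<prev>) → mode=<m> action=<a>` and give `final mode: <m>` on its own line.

1. SIG_FAIL: (CHARGE) → mode=IDLE action=spin_cw
2. SIG_FAIL: (IDLE) → mode=GRASP action=announce
3. SIG_FOUND: (GRASP) → mode=CHARGE action=motors_off
4. SIG_FAIL: (CHARGE) → mode=IDLE action=spin_cw

final mode: IDLE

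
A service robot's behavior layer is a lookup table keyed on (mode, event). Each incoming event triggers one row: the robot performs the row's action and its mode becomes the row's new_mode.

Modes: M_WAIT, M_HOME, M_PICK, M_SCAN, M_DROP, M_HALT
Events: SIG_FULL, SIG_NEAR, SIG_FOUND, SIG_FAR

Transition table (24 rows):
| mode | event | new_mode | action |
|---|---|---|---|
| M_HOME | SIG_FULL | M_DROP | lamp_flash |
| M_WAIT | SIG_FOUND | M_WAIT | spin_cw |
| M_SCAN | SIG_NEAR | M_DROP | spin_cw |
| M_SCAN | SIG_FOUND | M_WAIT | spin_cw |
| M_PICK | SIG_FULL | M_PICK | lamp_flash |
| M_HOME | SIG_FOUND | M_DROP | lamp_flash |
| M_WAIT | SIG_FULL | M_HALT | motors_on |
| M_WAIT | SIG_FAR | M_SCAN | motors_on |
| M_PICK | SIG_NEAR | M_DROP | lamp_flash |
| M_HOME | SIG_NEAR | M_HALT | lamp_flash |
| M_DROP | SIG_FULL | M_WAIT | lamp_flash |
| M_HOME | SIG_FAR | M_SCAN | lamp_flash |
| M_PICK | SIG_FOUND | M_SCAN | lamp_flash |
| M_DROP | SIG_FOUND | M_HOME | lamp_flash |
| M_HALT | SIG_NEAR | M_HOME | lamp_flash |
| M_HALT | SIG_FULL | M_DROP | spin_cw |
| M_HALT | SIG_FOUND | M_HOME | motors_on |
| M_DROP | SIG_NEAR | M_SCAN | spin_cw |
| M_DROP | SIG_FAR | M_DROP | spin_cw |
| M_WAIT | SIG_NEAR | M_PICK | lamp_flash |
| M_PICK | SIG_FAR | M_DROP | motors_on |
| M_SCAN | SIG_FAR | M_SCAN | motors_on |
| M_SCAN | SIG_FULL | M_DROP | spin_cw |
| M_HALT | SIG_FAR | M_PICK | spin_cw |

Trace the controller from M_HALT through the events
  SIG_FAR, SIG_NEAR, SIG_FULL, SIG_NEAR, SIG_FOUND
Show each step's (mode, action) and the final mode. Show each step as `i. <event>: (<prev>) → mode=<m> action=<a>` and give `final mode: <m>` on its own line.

1. SIG_FAR: (M_HALT) → mode=M_PICK action=spin_cw
2. SIG_NEAR: (M_PICK) → mode=M_DROP action=lamp_flash
3. SIG_FULL: (M_DROP) → mode=M_WAIT action=lamp_flash
4. SIG_NEAR: (M_WAIT) → mode=M_PICK action=lamp_flash
5. SIG_FOUND: (M_PICK) → mode=M_SCAN action=lamp_flash

final mode: M_SCAN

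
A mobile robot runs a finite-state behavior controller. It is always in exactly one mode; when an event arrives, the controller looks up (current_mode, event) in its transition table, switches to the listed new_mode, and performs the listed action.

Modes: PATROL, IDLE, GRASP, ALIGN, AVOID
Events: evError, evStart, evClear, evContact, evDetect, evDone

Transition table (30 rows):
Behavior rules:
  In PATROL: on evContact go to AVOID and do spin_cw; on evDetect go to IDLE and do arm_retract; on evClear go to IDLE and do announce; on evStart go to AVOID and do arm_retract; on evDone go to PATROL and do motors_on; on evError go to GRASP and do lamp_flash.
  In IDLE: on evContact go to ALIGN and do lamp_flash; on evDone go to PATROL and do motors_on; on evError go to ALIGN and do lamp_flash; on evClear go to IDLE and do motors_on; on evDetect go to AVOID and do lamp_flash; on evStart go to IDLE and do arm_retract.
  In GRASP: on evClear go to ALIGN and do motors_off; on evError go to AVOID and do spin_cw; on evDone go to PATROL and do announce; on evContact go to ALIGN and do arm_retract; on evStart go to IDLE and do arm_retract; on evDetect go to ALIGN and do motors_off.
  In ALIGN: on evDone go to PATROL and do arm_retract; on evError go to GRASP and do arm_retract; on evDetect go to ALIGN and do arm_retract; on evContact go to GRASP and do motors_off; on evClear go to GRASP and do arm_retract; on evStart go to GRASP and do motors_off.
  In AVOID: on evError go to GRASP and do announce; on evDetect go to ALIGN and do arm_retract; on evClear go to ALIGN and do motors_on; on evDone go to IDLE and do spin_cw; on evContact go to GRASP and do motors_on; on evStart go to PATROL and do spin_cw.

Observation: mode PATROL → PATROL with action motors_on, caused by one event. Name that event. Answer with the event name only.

try evError: (PATROL, evError) → (GRASP, lamp_flash)
try evStart: (PATROL, evStart) → (AVOID, arm_retract)
try evClear: (PATROL, evClear) → (IDLE, announce)
try evContact: (PATROL, evContact) → (AVOID, spin_cw)
try evDetect: (PATROL, evDetect) → (IDLE, arm_retract)
try evDone: (PATROL, evDone) → (PATROL, motors_on)  ← matches

evDone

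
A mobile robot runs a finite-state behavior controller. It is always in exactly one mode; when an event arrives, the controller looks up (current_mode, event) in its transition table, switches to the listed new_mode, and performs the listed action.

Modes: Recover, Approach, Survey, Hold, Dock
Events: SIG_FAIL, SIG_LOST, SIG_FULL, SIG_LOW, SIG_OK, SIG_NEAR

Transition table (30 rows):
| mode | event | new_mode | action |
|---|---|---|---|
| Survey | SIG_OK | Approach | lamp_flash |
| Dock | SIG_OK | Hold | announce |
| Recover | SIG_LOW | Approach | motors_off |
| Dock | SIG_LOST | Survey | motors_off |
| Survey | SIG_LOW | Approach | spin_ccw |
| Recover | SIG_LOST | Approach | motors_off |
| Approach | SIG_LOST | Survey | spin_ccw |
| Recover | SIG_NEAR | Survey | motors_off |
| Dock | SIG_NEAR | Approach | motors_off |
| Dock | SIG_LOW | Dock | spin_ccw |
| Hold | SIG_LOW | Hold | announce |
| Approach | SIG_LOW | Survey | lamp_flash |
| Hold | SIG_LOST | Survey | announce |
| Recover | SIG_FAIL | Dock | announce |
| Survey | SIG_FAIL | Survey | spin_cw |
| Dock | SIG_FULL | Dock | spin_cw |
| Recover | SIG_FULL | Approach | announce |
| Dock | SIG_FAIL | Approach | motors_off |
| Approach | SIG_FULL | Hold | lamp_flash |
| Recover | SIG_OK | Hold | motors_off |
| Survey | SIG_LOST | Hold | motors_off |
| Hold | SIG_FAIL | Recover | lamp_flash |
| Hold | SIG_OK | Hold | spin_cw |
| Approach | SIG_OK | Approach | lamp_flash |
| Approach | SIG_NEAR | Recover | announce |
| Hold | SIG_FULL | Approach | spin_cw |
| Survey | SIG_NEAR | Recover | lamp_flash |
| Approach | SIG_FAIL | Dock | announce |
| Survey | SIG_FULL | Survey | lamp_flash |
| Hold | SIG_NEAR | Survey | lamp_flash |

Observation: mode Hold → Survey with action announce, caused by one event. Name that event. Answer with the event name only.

try SIG_FAIL: (Hold, SIG_FAIL) → (Recover, lamp_flash)
try SIG_LOST: (Hold, SIG_LOST) → (Survey, announce)  ← matches
try SIG_FULL: (Hold, SIG_FULL) → (Approach, spin_cw)
try SIG_LOW: (Hold, SIG_LOW) → (Hold, announce)
try SIG_OK: (Hold, SIG_OK) → (Hold, spin_cw)
try SIG_NEAR: (Hold, SIG_NEAR) → (Survey, lamp_flash)

SIG_LOST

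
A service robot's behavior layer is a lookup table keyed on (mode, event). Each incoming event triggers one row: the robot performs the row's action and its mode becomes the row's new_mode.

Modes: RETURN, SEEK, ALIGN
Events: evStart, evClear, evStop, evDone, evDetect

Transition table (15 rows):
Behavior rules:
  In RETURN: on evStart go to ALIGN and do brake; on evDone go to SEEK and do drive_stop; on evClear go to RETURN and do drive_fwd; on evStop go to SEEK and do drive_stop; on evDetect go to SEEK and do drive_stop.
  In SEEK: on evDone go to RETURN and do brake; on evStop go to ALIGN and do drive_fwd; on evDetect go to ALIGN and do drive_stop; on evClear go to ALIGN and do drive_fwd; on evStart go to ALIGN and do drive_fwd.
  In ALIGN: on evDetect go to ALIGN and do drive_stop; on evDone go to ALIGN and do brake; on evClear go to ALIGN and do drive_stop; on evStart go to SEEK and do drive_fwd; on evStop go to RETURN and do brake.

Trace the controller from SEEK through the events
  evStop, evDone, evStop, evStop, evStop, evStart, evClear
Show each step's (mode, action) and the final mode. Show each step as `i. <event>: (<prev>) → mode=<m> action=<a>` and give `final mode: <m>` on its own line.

final mode: ALIGN

1. evStop: (SEEK) → mode=ALIGN action=drive_fwd
2. evDone: (ALIGN) → mode=ALIGN action=brake
3. evStop: (ALIGN) → mode=RETURN action=brake
4. evStop: (RETURN) → mode=SEEK action=drive_stop
5. evStop: (SEEK) → mode=ALIGN action=drive_fwd
6. evStart: (ALIGN) → mode=SEEK action=drive_fwd
7. evClear: (SEEK) → mode=ALIGN action=drive_fwd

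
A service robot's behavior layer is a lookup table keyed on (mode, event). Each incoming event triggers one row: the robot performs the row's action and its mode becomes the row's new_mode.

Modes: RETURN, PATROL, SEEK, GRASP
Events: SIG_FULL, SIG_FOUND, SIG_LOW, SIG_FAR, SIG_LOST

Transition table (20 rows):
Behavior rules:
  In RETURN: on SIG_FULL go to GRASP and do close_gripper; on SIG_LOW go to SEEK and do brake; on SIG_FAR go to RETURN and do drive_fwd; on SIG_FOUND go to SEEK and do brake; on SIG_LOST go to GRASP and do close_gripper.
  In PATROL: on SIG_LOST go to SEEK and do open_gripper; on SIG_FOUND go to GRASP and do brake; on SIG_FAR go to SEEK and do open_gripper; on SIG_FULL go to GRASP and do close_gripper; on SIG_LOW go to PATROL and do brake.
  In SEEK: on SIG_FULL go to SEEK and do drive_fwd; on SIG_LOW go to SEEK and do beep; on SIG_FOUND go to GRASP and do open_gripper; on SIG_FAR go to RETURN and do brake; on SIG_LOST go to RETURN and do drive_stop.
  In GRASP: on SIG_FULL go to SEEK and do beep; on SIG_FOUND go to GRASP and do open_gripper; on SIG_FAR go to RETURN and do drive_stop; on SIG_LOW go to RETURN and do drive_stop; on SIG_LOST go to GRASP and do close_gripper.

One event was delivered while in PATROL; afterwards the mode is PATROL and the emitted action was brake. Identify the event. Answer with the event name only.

SIG_LOW

try SIG_FULL: (PATROL, SIG_FULL) → (GRASP, close_gripper)
try SIG_FOUND: (PATROL, SIG_FOUND) → (GRASP, brake)
try SIG_LOW: (PATROL, SIG_LOW) → (PATROL, brake)  ← matches
try SIG_FAR: (PATROL, SIG_FAR) → (SEEK, open_gripper)
try SIG_LOST: (PATROL, SIG_LOST) → (SEEK, open_gripper)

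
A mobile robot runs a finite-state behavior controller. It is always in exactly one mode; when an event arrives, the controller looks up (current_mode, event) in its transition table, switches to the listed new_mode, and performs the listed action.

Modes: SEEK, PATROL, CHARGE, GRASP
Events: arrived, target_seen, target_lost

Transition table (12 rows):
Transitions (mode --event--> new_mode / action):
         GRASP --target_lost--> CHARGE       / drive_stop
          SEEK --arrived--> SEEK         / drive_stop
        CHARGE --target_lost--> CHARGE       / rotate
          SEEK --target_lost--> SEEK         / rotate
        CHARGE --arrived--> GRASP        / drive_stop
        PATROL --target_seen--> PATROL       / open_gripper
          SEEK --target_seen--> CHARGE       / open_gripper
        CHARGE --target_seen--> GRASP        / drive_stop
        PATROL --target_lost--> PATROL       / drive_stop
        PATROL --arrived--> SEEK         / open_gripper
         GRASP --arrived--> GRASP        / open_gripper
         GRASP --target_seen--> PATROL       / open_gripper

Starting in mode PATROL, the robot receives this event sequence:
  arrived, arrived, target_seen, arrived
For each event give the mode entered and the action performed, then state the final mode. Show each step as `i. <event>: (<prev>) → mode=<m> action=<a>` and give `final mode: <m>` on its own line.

1. arrived: (PATROL) → mode=SEEK action=open_gripper
2. arrived: (SEEK) → mode=SEEK action=drive_stop
3. target_seen: (SEEK) → mode=CHARGE action=open_gripper
4. arrived: (CHARGE) → mode=GRASP action=drive_stop

final mode: GRASP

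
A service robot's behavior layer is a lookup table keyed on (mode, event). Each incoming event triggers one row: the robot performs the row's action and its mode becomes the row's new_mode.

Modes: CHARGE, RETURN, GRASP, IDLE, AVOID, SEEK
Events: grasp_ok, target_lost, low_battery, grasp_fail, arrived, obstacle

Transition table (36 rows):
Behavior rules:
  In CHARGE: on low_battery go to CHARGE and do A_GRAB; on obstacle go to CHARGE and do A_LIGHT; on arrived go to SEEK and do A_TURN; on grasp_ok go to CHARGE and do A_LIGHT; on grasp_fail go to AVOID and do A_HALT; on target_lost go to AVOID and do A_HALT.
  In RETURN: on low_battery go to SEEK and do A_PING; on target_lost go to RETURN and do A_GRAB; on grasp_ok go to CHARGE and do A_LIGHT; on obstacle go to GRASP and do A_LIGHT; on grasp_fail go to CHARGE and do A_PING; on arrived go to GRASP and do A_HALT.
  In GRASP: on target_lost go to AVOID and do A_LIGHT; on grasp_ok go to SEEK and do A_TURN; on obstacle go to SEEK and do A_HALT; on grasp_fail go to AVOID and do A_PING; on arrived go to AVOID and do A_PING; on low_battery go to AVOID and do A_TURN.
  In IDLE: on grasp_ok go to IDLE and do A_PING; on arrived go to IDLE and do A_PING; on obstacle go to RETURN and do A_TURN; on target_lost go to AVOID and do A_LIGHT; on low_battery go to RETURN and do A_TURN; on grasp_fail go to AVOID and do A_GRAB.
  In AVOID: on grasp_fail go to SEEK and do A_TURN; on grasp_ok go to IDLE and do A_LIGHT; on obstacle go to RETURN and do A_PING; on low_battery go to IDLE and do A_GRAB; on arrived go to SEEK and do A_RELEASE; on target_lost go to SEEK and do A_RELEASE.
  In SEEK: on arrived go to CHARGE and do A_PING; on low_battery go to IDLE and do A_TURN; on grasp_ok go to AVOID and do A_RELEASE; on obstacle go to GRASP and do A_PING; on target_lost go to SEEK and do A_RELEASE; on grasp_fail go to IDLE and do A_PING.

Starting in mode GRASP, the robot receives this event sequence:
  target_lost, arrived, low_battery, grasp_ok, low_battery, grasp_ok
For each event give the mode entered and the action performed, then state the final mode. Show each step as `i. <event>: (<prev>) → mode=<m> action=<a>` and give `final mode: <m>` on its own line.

final mode: CHARGE

1. target_lost: (GRASP) → mode=AVOID action=A_LIGHT
2. arrived: (AVOID) → mode=SEEK action=A_RELEASE
3. low_battery: (SEEK) → mode=IDLE action=A_TURN
4. grasp_ok: (IDLE) → mode=IDLE action=A_PING
5. low_battery: (IDLE) → mode=RETURN action=A_TURN
6. grasp_ok: (RETURN) → mode=CHARGE action=A_LIGHT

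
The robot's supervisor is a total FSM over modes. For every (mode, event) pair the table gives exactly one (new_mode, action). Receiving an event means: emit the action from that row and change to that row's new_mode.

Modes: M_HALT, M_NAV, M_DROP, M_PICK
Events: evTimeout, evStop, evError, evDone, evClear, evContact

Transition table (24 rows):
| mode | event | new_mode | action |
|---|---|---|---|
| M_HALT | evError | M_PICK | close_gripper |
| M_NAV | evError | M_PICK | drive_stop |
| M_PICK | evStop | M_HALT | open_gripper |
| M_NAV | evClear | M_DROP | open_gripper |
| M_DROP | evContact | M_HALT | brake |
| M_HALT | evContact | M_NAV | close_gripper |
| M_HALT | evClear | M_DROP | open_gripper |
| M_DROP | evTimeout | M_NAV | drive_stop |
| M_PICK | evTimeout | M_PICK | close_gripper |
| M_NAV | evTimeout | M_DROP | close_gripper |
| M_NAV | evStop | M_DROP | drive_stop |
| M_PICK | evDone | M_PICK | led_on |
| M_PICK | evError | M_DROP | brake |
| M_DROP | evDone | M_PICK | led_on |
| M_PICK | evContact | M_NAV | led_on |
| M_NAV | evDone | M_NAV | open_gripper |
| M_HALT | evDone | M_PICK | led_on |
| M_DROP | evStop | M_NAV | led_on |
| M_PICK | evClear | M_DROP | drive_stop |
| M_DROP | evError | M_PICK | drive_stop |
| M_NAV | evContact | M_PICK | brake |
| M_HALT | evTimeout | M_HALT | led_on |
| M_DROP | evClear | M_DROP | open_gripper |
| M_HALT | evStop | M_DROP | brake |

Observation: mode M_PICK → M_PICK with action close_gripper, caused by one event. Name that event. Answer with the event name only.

try evTimeout: (M_PICK, evTimeout) → (M_PICK, close_gripper)  ← matches
try evStop: (M_PICK, evStop) → (M_HALT, open_gripper)
try evError: (M_PICK, evError) → (M_DROP, brake)
try evDone: (M_PICK, evDone) → (M_PICK, led_on)
try evClear: (M_PICK, evClear) → (M_DROP, drive_stop)
try evContact: (M_PICK, evContact) → (M_NAV, led_on)

evTimeout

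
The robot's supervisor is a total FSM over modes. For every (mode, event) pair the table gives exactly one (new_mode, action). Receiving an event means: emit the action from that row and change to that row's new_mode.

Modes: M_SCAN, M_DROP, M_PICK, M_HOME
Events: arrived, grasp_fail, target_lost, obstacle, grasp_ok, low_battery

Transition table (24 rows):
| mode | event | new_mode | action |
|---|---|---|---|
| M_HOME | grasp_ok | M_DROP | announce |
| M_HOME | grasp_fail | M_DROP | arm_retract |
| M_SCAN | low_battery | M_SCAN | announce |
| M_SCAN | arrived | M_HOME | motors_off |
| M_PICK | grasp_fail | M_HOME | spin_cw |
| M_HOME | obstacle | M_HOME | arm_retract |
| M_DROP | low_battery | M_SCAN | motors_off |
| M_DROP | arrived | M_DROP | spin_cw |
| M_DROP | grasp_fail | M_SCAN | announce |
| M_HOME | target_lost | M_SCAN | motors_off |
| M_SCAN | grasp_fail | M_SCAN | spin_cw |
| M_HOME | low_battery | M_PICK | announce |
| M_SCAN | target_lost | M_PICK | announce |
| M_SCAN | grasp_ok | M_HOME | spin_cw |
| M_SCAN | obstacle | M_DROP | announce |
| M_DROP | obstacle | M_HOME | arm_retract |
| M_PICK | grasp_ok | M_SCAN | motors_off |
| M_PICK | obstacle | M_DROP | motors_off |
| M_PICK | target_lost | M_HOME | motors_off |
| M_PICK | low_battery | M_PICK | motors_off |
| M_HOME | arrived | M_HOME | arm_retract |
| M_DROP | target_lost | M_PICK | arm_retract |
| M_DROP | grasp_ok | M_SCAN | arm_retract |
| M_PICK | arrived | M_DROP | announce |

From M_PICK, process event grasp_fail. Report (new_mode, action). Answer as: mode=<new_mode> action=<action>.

current mode = M_PICK; filter table to that mode:
  (M_PICK, grasp_fail) → (M_HOME, spin_cw)  ← event matches
  (M_PICK, grasp_ok) → (M_SCAN, motors_off)
  (M_PICK, obstacle) → (M_DROP, motors_off)
  (M_PICK, target_lost) → (M_HOME, motors_off)
  (M_PICK, low_battery) → (M_PICK, motors_off)
  (M_PICK, arrived) → (M_DROP, announce)
event = grasp_fail selects (M_HOME, spin_cw)

mode=M_HOME action=spin_cw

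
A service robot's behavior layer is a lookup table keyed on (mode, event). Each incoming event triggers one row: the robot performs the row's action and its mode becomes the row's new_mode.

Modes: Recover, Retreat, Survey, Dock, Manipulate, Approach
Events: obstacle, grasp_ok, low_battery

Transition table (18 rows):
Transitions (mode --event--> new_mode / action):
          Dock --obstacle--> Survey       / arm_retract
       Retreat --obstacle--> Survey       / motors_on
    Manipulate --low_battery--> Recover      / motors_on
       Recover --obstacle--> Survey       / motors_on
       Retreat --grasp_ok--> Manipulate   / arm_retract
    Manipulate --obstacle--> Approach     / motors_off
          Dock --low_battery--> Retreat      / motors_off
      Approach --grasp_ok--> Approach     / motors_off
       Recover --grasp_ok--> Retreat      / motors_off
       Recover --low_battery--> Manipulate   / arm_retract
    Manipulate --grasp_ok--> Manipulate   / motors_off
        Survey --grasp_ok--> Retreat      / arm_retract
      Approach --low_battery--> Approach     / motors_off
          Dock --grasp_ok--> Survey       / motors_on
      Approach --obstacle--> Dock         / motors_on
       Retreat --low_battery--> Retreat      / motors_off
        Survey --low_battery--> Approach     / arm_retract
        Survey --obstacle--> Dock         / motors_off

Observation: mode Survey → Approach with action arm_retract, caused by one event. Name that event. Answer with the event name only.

low_battery

try obstacle: (Survey, obstacle) → (Dock, motors_off)
try grasp_ok: (Survey, grasp_ok) → (Retreat, arm_retract)
try low_battery: (Survey, low_battery) → (Approach, arm_retract)  ← matches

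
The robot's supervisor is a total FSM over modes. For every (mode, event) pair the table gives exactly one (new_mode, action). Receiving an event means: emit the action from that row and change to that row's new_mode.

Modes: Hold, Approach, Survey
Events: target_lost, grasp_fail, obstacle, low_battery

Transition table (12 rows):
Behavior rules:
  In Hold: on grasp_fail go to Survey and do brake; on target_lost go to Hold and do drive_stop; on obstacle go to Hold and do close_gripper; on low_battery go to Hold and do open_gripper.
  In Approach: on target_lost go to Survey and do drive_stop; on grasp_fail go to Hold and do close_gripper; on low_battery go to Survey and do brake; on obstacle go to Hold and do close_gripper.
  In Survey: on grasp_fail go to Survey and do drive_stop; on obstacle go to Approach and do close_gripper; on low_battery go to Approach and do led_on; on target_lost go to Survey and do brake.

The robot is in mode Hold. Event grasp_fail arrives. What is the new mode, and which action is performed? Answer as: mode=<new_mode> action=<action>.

mode=Survey action=brake

current mode = Hold; filter table to that mode:
  (Hold, grasp_fail) → (Survey, brake)  ← event matches
  (Hold, target_lost) → (Hold, drive_stop)
  (Hold, obstacle) → (Hold, close_gripper)
  (Hold, low_battery) → (Hold, open_gripper)
event = grasp_fail selects (Survey, brake)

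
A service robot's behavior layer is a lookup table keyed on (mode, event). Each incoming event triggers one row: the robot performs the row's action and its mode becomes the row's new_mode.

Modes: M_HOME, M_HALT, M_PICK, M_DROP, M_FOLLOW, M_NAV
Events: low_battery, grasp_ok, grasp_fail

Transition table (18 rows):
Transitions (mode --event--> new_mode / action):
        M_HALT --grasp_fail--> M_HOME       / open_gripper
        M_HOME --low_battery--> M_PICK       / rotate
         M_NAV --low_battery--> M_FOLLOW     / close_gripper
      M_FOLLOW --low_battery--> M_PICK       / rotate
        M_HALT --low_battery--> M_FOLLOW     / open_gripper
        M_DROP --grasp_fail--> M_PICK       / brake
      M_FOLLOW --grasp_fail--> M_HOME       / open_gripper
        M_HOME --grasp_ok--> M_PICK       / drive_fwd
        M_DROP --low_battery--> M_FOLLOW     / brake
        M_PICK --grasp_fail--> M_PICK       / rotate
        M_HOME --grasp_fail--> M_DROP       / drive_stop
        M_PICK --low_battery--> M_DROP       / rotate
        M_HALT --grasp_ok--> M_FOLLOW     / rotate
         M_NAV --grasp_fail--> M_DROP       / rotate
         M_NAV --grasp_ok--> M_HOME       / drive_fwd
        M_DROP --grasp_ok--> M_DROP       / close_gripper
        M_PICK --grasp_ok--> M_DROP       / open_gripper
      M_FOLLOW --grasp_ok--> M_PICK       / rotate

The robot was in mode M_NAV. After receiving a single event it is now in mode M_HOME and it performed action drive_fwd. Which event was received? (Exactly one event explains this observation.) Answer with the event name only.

grasp_ok

try low_battery: (M_NAV, low_battery) → (M_FOLLOW, close_gripper)
try grasp_ok: (M_NAV, grasp_ok) → (M_HOME, drive_fwd)  ← matches
try grasp_fail: (M_NAV, grasp_fail) → (M_DROP, rotate)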